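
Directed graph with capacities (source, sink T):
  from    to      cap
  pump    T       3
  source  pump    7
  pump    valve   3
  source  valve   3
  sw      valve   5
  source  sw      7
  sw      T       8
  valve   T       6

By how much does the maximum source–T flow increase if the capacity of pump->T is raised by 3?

1

Original max flow = 16.
After raising cap(pump->T), augmenting paths through that edge carry 1 more unit.
New max flow = 17. Increase = 1.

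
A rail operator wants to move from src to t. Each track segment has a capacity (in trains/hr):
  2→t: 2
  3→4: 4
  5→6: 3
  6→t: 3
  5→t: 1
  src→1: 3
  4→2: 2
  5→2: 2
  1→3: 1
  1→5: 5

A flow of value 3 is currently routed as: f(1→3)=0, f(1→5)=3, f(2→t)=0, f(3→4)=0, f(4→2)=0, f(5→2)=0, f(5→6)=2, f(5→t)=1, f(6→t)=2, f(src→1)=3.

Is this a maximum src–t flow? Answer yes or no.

Yes

Residual reachable from src: {src}; t is not reachable.
Saturated cut: src→1 with total capacity 3 = current flow value. Flow is maximum.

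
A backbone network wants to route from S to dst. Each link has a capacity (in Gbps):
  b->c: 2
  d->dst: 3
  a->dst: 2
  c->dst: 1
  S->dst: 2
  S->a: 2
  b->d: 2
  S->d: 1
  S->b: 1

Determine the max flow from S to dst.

Augment S->dst: bottleneck 2. Total 2.
Augment S->d->dst: bottleneck 1. Total 3.
Augment S->a->dst: bottleneck 2. Total 5.
Augment S->b->d->dst: bottleneck 1. Total 6.
No augmenting path remains in the residual graph.

6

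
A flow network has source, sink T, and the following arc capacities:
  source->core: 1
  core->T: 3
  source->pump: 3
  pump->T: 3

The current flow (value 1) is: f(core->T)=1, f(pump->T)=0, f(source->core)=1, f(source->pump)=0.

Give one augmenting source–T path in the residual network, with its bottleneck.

source->pump->T, bottleneck 3

Residual along source->pump->T: source->pump: 3, pump->T: 3.
Bottleneck = min = 3.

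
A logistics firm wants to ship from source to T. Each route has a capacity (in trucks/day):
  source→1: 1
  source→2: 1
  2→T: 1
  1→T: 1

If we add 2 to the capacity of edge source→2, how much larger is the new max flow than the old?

0

Original max flow = 2.
Even with extra capacity on source→2, another cut of capacity 2 remains binding.
New max flow = 2. Increase = 0.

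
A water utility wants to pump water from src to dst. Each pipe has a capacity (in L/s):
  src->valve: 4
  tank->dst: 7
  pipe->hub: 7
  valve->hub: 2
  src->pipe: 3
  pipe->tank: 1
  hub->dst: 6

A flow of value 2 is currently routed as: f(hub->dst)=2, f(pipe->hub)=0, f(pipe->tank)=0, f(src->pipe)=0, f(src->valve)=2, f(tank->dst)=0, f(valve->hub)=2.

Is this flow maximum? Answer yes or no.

Residual path src->pipe->hub->dst has bottleneck 3 > 0.
Pushing 3 along it raises the flow to 5, so the given flow is not maximum.

No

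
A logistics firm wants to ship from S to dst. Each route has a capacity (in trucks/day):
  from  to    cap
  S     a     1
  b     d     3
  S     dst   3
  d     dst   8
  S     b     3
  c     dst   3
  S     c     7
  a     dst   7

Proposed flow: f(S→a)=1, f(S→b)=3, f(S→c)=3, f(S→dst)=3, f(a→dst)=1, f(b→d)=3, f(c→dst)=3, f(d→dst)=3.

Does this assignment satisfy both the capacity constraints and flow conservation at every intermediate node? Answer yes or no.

Every edge has 0 ≤ f(e) ≤ cap(e).
At each intermediate node, inflow equals outflow.

Yes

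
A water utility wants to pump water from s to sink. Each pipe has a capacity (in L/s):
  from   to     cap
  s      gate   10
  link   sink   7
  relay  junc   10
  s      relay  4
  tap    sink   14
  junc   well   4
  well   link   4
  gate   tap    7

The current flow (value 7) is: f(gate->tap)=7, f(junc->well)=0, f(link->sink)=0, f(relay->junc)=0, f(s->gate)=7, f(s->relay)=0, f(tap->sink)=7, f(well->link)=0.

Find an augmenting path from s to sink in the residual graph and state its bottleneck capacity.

Residual along s->relay->junc->well->link->sink: s->relay: 4, relay->junc: 10, junc->well: 4, well->link: 4, link->sink: 7.
Bottleneck = min = 4.

s->relay->junc->well->link->sink, bottleneck 4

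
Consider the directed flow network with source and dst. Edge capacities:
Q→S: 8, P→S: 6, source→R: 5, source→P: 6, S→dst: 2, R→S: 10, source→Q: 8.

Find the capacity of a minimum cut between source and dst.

2

Max flow = 2 (via 1 augmenting path).
In the residual at optimum, the set reachable from source is {P, Q, R, S, source}.
Cut edges: S→dst (cap 2). Sum = 2.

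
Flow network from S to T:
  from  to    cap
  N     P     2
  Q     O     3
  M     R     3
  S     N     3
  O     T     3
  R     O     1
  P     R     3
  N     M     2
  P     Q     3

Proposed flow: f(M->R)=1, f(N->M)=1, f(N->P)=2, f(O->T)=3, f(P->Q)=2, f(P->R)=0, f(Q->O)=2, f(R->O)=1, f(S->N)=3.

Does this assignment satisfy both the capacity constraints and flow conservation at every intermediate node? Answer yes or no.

Every edge has 0 ≤ f(e) ≤ cap(e).
At each intermediate node, inflow equals outflow.

Yes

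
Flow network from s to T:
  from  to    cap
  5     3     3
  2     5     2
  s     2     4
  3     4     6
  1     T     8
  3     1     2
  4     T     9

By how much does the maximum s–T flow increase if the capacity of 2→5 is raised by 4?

Original max flow = 2.
After raising cap(2→5), augmenting paths through that edge carry 1 more unit.
New max flow = 3. Increase = 1.

1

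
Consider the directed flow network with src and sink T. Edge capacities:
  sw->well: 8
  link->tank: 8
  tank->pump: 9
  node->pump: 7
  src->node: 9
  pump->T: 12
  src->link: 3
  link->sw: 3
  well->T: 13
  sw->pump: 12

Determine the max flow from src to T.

Augment src->node->pump->T: bottleneck 7. Total 7.
Augment src->link->sw->pump->T: bottleneck 3. Total 10.
No augmenting path remains in the residual graph.

10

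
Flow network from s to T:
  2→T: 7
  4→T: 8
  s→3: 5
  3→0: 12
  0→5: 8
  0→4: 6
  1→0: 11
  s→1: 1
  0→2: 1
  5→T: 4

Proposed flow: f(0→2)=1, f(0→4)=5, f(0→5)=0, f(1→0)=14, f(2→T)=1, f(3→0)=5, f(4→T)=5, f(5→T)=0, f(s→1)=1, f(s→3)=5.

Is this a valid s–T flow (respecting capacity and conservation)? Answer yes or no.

No

Capacity violated on 1→0: flow 14 > capacity 11.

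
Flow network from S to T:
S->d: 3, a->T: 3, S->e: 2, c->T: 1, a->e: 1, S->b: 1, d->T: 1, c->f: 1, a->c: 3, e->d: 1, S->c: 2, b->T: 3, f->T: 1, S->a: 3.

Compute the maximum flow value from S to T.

7

Augment S->a->T: bottleneck 3. Total 3.
Augment S->d->T: bottleneck 1. Total 4.
Augment S->c->T: bottleneck 1. Total 5.
Augment S->b->T: bottleneck 1. Total 6.
Augment S->c->f->T: bottleneck 1. Total 7.
No augmenting path remains in the residual graph.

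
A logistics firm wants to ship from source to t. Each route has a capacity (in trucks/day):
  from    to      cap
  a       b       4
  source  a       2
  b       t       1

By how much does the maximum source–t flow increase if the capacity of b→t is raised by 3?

Original max flow = 1.
After raising cap(b→t), augmenting paths through that edge carry 1 more unit.
New max flow = 2. Increase = 1.

1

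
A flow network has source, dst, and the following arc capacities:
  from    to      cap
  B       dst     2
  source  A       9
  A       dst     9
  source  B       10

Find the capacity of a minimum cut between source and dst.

11

Max flow = 11 (via 2 augmenting paths).
In the residual at optimum, the set reachable from source is {B, source}.
Cut edges: source->A (cap 9), B->dst (cap 2). Sum = 11.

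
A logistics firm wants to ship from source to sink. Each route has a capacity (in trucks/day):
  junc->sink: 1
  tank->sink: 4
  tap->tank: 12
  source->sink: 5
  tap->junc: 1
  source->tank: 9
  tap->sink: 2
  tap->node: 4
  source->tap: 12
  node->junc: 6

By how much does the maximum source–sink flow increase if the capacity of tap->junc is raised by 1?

0

Original max flow = 12.
Edge tap->junc does not cross the min cut (source side {junc, node, source, tank, tap}), so extra capacity there cannot help.
New max flow = 12. Increase = 0.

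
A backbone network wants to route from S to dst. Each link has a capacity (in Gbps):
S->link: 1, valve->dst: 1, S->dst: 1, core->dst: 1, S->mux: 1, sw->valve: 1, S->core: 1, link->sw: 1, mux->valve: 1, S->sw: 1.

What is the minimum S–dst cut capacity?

3

Max flow = 3 (via 3 augmenting paths).
In the residual at optimum, the set reachable from S is {S, link, mux, sw, valve}.
Cut edges: S->core (cap 1), S->dst (cap 1), valve->dst (cap 1). Sum = 3.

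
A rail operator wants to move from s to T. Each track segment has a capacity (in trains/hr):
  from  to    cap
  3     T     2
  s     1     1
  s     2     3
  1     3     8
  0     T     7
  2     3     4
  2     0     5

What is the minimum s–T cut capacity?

4

Max flow = 4 (via 2 augmenting paths).
In the residual at optimum, the set reachable from s is {s}.
Cut edges: s->2 (cap 3), s->1 (cap 1). Sum = 4.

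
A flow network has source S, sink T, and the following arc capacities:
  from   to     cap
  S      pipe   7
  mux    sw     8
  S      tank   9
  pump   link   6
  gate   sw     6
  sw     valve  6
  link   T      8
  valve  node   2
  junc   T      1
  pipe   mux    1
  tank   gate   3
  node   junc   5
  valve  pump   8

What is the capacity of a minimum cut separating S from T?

4

Max flow = 4 (via 2 augmenting paths).
In the residual at optimum, the set reachable from S is {S, pipe, tank}.
Cut edges: tank→gate (cap 3), pipe→mux (cap 1). Sum = 4.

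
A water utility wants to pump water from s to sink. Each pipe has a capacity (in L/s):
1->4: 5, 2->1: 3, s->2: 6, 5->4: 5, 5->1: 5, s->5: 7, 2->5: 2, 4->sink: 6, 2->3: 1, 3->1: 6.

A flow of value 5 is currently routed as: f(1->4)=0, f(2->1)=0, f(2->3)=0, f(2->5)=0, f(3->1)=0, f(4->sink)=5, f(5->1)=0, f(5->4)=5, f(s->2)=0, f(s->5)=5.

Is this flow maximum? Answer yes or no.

No

Residual path s->2->1->4->sink has bottleneck 1 > 0.
Pushing 1 along it raises the flow to 6, so the given flow is not maximum.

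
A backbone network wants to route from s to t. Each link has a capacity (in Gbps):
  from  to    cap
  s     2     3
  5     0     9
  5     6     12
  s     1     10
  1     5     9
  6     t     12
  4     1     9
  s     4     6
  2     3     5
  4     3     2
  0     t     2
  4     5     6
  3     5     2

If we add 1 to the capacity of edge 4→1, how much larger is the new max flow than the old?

0

Original max flow = 14.
Edge 4→1 does not cross the min cut (source side {0, 1, 2, 3, 4, 5, s}), so extra capacity there cannot help.
New max flow = 14. Increase = 0.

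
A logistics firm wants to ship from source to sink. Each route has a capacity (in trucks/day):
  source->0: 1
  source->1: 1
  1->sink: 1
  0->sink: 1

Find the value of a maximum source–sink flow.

Augment source->1->sink: bottleneck 1. Total 1.
Augment source->0->sink: bottleneck 1. Total 2.
No augmenting path remains in the residual graph.

2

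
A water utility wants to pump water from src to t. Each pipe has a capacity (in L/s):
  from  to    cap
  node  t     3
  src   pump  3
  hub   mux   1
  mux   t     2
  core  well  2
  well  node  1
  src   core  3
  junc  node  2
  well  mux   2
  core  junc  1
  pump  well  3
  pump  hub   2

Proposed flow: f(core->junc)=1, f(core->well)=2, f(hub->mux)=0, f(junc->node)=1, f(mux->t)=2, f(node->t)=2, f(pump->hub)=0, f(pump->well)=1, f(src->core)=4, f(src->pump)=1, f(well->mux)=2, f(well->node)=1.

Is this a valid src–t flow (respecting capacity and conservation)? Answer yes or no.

No

Capacity violated on src->core: flow 4 > capacity 3.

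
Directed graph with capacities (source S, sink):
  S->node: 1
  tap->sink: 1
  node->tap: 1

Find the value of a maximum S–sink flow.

Augment S->node->tap->sink: bottleneck 1. Total 1.
No augmenting path remains in the residual graph.

1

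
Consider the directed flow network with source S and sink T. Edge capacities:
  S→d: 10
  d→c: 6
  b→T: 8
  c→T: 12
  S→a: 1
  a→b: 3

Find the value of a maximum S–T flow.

7

Augment S→d→c→T: bottleneck 6. Total 6.
Augment S→a→b→T: bottleneck 1. Total 7.
No augmenting path remains in the residual graph.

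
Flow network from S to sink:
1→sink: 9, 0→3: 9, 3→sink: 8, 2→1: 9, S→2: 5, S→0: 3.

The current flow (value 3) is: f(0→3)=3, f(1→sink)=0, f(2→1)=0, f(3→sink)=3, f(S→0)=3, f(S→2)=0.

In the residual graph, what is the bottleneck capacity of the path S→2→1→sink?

5

Residual capacities along the path: S→2: 5, 2→1: 9, 1→sink: 9.
Minimum is 5.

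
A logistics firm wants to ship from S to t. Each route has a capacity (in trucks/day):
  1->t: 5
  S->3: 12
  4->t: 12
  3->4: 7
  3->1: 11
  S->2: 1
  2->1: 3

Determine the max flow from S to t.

Augment S->2->1->t: bottleneck 1. Total 1.
Augment S->3->1->t: bottleneck 4. Total 5.
Augment S->3->4->t: bottleneck 7. Total 12.
No augmenting path remains in the residual graph.

12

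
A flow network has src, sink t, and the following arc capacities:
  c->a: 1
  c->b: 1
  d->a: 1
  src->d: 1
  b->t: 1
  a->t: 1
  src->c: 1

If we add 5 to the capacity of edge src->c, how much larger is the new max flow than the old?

0

Original max flow = 2.
Even with extra capacity on src->c, another cut of capacity 2 remains binding.
New max flow = 2. Increase = 0.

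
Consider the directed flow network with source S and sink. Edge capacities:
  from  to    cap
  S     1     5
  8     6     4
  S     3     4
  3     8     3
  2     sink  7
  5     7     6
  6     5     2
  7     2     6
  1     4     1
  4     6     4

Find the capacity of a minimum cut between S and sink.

Max flow = 2 (via 1 augmenting path).
In the residual at optimum, the set reachable from S is {1, 3, 4, 6, 8, S}.
Cut edges: 6->5 (cap 2). Sum = 2.

2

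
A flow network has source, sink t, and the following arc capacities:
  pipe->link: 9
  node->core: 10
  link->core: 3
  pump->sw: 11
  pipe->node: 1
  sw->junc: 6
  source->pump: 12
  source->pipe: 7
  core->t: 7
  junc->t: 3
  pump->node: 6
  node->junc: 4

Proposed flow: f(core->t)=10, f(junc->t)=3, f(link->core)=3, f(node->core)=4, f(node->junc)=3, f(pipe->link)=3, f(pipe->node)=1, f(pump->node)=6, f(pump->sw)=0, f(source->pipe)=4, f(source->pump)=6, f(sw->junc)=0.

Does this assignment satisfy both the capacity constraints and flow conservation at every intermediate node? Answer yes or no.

Capacity violated on core->t: flow 10 > capacity 7.

No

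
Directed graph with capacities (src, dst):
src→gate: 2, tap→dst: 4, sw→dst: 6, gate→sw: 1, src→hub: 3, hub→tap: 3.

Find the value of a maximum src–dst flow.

Augment src→hub→tap→dst: bottleneck 3. Total 3.
Augment src→gate→sw→dst: bottleneck 1. Total 4.
No augmenting path remains in the residual graph.

4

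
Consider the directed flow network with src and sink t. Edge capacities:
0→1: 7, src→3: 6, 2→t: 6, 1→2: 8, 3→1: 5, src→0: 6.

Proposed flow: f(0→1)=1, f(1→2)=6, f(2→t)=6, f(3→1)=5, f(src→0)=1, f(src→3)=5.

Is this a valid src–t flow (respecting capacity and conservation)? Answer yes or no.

Every edge has 0 ≤ f(e) ≤ cap(e).
At each intermediate node, inflow equals outflow.

Yes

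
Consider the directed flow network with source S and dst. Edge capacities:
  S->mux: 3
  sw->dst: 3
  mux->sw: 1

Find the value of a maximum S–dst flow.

1

Augment S->mux->sw->dst: bottleneck 1. Total 1.
No augmenting path remains in the residual graph.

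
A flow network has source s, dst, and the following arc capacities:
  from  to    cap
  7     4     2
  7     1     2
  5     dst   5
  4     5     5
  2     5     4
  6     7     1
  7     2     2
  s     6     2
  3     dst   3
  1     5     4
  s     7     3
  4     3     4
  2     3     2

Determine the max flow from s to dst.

4

Augment s->7->2->3->dst: bottleneck 2. Total 2.
Augment s->7->4->5->dst: bottleneck 1. Total 3.
Augment s->6->7->4->5->dst: bottleneck 1. Total 4.
No augmenting path remains in the residual graph.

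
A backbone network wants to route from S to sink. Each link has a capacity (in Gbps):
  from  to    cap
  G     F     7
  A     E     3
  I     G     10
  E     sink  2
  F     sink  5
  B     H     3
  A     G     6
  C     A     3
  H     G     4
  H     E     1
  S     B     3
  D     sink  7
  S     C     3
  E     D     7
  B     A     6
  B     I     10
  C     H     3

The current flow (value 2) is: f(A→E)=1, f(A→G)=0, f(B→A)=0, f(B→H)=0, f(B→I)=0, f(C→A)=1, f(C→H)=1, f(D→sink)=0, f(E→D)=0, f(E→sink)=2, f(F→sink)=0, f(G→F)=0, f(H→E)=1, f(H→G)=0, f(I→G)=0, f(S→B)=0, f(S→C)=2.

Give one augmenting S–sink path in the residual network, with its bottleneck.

S→C→H→G→F→sink, bottleneck 1

Residual along S→C→H→G→F→sink: S→C: 1, C→H: 2, H→G: 4, G→F: 7, F→sink: 5.
Bottleneck = min = 1.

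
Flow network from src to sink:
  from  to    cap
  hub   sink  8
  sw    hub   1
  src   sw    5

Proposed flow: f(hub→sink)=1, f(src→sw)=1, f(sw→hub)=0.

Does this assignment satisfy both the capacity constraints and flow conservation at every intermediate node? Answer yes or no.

No

Conservation fails at sw: inflow 1 ≠ outflow 0.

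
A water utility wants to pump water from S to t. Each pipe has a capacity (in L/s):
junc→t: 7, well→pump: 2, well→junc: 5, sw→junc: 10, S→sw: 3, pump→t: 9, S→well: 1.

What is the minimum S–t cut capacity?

4

Max flow = 4 (via 2 augmenting paths).
In the residual at optimum, the set reachable from S is {S}.
Cut edges: S→sw (cap 3), S→well (cap 1). Sum = 4.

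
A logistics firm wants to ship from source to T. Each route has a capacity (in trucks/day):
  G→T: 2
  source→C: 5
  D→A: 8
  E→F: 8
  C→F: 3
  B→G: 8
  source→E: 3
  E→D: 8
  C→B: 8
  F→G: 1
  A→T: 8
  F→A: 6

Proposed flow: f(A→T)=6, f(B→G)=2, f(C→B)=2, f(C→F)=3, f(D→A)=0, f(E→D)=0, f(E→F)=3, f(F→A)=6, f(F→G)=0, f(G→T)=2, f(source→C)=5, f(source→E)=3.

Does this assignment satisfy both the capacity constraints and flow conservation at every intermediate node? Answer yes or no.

Yes

Every edge has 0 ≤ f(e) ≤ cap(e).
At each intermediate node, inflow equals outflow.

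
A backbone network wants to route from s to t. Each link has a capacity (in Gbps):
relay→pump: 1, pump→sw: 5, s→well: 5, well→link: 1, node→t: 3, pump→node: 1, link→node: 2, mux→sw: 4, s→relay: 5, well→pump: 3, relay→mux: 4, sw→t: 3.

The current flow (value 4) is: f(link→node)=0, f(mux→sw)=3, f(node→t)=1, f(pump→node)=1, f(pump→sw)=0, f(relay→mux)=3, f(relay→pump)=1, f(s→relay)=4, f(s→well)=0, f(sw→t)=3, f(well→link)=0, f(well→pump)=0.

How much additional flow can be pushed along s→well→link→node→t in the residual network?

Residual capacities along the path: s→well: 5, well→link: 1, link→node: 2, node→t: 2.
Minimum is 1.

1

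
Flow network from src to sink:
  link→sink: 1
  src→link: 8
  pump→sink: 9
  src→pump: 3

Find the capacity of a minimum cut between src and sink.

4

Max flow = 4 (via 2 augmenting paths).
In the residual at optimum, the set reachable from src is {link, src}.
Cut edges: src→pump (cap 3), link→sink (cap 1). Sum = 4.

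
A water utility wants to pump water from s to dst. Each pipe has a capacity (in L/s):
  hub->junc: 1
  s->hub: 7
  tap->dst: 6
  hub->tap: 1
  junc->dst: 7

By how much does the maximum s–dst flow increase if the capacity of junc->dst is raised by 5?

0

Original max flow = 2.
Edge junc->dst does not cross the min cut (source side {hub, s}), so extra capacity there cannot help.
New max flow = 2. Increase = 0.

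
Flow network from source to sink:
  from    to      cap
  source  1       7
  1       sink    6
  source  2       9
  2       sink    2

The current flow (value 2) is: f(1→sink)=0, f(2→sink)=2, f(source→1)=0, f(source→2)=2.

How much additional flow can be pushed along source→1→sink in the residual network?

Residual capacities along the path: source→1: 7, 1→sink: 6.
Minimum is 6.

6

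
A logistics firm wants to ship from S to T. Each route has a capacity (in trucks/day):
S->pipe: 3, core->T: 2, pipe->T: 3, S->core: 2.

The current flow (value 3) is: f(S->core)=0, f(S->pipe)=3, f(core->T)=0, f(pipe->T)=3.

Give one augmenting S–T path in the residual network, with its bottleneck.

Residual along S->core->T: S->core: 2, core->T: 2.
Bottleneck = min = 2.

S->core->T, bottleneck 2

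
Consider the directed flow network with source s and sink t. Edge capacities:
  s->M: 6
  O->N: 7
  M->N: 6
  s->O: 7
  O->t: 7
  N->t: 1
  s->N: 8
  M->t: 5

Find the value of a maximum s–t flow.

13

Augment s->M->t: bottleneck 5. Total 5.
Augment s->O->t: bottleneck 7. Total 12.
Augment s->N->t: bottleneck 1. Total 13.
No augmenting path remains in the residual graph.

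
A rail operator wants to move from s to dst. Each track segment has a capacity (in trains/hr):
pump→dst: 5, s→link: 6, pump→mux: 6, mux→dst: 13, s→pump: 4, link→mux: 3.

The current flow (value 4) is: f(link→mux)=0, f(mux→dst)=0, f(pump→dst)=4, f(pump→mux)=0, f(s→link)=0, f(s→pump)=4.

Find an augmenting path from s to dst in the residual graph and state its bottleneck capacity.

Residual along s→link→mux→dst: s→link: 6, link→mux: 3, mux→dst: 13.
Bottleneck = min = 3.

s→link→mux→dst, bottleneck 3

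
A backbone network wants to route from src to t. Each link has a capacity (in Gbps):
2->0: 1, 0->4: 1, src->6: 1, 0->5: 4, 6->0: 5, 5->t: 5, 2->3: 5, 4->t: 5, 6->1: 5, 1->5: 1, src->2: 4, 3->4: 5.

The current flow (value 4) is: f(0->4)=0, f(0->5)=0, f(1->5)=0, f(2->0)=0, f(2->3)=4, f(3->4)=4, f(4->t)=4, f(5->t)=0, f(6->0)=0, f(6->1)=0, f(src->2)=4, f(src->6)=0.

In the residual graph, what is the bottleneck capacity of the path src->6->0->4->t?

Residual capacities along the path: src->6: 1, 6->0: 5, 0->4: 1, 4->t: 1.
Minimum is 1.

1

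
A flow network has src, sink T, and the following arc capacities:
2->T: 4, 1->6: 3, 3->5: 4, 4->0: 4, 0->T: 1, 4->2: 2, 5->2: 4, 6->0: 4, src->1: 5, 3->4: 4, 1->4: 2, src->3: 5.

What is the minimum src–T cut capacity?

Max flow = 5 (via 3 augmenting paths).
In the residual at optimum, the set reachable from src is {0, 1, 2, 3, 4, 5, 6, src}.
Cut edges: 0->T (cap 1), 2->T (cap 4). Sum = 5.

5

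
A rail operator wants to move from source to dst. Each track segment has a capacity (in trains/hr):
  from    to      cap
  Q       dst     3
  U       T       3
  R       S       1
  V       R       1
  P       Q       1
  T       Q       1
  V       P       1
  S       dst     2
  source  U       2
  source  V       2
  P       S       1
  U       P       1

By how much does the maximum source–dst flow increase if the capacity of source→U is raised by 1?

Original max flow = 4.
Even with extra capacity on source→U, another cut of capacity 4 remains binding.
New max flow = 4. Increase = 0.

0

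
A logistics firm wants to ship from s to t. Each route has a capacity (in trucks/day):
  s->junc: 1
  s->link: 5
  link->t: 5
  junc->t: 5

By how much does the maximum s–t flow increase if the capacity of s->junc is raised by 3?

3

Original max flow = 6.
After raising cap(s->junc), augmenting paths through that edge carry 3 more units.
New max flow = 9. Increase = 3.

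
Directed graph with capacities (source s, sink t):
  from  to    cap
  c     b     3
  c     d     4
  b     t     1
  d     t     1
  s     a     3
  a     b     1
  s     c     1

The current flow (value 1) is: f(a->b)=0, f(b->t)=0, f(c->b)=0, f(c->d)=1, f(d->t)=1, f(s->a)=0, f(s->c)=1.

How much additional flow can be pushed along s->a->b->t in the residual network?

1

Residual capacities along the path: s->a: 3, a->b: 1, b->t: 1.
Minimum is 1.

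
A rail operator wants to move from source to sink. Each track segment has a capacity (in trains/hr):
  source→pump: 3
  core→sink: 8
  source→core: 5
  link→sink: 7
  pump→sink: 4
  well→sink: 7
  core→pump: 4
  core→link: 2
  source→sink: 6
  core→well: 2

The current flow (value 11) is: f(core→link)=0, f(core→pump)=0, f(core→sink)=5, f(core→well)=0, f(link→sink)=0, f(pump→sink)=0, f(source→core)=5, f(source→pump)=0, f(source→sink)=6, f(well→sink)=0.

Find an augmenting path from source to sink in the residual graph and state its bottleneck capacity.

Residual along source→pump→sink: source→pump: 3, pump→sink: 4.
Bottleneck = min = 3.

source→pump→sink, bottleneck 3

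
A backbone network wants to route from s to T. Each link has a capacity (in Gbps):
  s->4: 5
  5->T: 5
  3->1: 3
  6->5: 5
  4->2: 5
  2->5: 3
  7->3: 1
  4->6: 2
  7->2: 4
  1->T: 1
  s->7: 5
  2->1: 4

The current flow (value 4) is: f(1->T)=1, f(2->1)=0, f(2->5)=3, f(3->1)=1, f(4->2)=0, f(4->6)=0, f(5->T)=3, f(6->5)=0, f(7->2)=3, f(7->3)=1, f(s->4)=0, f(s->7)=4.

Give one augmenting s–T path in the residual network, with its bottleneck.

Residual along s->4->6->5->T: s->4: 5, 4->6: 2, 6->5: 5, 5->T: 2.
Bottleneck = min = 2.

s->4->6->5->T, bottleneck 2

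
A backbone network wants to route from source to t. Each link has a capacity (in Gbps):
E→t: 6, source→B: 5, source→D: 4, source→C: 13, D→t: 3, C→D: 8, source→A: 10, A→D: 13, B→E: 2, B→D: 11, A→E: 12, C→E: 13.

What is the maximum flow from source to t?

9

Augment source→D→t: bottleneck 3. Total 3.
Augment source→A→E→t: bottleneck 6. Total 9.
No augmenting path remains in the residual graph.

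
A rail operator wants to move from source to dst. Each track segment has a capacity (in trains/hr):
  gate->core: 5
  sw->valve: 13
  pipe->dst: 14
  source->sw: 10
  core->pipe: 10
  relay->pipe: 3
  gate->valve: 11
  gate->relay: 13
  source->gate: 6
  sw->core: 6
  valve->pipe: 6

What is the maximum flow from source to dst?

14

Augment source->sw->core->pipe->dst: bottleneck 6. Total 6.
Augment source->sw->valve->pipe->dst: bottleneck 4. Total 10.
Augment source->gate->valve->pipe->dst: bottleneck 2. Total 12.
Augment source->gate->relay->pipe->dst: bottleneck 2. Total 14.
No augmenting path remains in the residual graph.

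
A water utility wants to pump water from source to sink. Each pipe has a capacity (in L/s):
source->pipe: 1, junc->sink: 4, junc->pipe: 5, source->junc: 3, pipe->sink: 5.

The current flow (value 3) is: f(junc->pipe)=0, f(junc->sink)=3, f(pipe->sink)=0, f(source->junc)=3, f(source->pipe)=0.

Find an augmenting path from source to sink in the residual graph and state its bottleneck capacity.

Residual along source->pipe->sink: source->pipe: 1, pipe->sink: 5.
Bottleneck = min = 1.

source->pipe->sink, bottleneck 1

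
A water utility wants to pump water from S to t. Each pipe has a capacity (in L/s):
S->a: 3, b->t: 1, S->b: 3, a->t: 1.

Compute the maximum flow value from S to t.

Augment S->b->t: bottleneck 1. Total 1.
Augment S->a->t: bottleneck 1. Total 2.
No augmenting path remains in the residual graph.

2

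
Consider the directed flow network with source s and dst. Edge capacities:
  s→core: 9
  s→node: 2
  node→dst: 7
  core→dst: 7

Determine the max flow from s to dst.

9

Augment s→node→dst: bottleneck 2. Total 2.
Augment s→core→dst: bottleneck 7. Total 9.
No augmenting path remains in the residual graph.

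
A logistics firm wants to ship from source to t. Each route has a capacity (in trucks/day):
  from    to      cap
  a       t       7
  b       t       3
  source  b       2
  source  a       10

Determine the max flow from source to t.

Augment source->a->t: bottleneck 7. Total 7.
Augment source->b->t: bottleneck 2. Total 9.
No augmenting path remains in the residual graph.

9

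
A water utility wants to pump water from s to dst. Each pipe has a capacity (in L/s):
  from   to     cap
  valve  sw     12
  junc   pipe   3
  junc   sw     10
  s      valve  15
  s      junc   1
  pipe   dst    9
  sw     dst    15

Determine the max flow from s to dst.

13

Augment s→junc→pipe→dst: bottleneck 1. Total 1.
Augment s→valve→sw→dst: bottleneck 12. Total 13.
No augmenting path remains in the residual graph.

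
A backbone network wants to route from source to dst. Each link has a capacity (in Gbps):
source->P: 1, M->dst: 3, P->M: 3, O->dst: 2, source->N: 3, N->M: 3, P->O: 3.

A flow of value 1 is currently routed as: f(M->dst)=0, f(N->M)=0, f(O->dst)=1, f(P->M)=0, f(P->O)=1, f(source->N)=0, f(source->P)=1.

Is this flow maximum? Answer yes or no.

Residual path source->N->M->dst has bottleneck 3 > 0.
Pushing 3 along it raises the flow to 4, so the given flow is not maximum.

No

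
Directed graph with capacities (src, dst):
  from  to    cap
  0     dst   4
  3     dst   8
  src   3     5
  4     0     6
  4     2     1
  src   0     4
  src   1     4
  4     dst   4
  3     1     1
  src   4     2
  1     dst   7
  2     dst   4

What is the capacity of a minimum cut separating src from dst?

Max flow = 15 (via 4 augmenting paths).
In the residual at optimum, the set reachable from src is {src}.
Cut edges: src→4 (cap 2), src→3 (cap 5), src→0 (cap 4), src→1 (cap 4). Sum = 15.

15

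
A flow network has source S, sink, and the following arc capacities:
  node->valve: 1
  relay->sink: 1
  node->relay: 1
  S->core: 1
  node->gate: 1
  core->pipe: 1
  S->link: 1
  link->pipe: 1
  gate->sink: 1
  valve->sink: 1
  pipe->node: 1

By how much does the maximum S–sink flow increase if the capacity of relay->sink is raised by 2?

Original max flow = 1.
Edge relay->sink does not cross the min cut (source side {S, core, link, pipe}), so extra capacity there cannot help.
New max flow = 1. Increase = 0.

0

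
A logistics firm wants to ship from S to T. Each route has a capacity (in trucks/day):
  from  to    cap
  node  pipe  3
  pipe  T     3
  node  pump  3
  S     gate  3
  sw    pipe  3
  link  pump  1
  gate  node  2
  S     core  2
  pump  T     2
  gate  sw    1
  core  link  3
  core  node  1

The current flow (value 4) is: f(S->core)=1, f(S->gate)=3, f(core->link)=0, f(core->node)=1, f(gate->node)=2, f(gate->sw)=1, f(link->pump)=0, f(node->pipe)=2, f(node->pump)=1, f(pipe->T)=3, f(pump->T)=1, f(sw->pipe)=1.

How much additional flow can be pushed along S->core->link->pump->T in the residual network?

Residual capacities along the path: S->core: 1, core->link: 3, link->pump: 1, pump->T: 1.
Minimum is 1.

1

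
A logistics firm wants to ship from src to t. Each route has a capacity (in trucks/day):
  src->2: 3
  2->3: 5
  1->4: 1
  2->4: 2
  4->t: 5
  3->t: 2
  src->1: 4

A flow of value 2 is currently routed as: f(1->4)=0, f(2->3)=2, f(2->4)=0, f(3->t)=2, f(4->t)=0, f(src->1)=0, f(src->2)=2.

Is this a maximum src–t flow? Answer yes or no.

No

Residual path src->2->4->t has bottleneck 1 > 0.
Pushing 1 along it raises the flow to 3, so the given flow is not maximum.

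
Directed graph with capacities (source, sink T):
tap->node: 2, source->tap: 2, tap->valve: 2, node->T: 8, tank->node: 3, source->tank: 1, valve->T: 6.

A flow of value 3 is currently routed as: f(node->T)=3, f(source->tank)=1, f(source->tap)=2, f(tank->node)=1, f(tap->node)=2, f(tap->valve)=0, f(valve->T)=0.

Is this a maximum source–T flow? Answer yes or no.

Residual reachable from source: {source}; T is not reachable.
Saturated cut: source->tank, source->tap with total capacity 3 = current flow value. Flow is maximum.

Yes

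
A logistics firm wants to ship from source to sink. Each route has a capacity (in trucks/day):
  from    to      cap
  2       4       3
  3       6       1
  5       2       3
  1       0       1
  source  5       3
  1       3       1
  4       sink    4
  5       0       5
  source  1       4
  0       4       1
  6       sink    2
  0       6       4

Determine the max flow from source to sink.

Augment source→1→3→6→sink: bottleneck 1. Total 1.
Augment source→1→0→6→sink: bottleneck 1. Total 2.
Augment source→5→0→4→sink: bottleneck 1. Total 3.
Augment source→5→2→4→sink: bottleneck 2. Total 5.
No augmenting path remains in the residual graph.

5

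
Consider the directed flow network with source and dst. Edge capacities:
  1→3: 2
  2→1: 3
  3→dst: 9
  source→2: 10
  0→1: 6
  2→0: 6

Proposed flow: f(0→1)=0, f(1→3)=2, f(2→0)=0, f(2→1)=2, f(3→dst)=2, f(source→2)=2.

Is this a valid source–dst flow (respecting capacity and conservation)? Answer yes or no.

Yes

Every edge has 0 ≤ f(e) ≤ cap(e).
At each intermediate node, inflow equals outflow.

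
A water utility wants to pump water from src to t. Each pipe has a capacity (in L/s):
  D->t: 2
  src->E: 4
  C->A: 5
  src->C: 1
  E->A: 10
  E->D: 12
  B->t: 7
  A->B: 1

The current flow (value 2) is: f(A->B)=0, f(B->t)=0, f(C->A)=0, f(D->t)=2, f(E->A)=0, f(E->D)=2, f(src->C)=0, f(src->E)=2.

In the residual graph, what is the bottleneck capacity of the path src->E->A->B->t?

1

Residual capacities along the path: src->E: 2, E->A: 10, A->B: 1, B->t: 7.
Minimum is 1.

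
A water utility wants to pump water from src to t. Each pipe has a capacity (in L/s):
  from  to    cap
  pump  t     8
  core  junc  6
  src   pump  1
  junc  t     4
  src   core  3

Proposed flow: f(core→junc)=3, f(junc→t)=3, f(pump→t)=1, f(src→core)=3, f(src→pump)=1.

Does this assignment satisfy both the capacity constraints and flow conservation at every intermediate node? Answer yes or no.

Every edge has 0 ≤ f(e) ≤ cap(e).
At each intermediate node, inflow equals outflow.

Yes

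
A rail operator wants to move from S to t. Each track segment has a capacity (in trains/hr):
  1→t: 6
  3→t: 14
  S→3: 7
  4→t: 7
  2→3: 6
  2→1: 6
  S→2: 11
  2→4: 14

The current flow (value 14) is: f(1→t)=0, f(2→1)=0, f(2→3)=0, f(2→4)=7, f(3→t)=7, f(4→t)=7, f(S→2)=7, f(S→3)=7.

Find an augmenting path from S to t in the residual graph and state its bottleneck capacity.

S→2→1→t, bottleneck 4

Residual along S→2→1→t: S→2: 4, 2→1: 6, 1→t: 6.
Bottleneck = min = 4.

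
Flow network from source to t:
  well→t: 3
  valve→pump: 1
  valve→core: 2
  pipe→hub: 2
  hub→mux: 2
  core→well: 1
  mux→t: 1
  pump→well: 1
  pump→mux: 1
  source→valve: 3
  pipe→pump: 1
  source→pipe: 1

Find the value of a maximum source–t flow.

Augment source→valve→core→well→t: bottleneck 1. Total 1.
Augment source→valve→pump→well→t: bottleneck 1. Total 2.
Augment source→pipe→pump→mux→t: bottleneck 1. Total 3.
No augmenting path remains in the residual graph.

3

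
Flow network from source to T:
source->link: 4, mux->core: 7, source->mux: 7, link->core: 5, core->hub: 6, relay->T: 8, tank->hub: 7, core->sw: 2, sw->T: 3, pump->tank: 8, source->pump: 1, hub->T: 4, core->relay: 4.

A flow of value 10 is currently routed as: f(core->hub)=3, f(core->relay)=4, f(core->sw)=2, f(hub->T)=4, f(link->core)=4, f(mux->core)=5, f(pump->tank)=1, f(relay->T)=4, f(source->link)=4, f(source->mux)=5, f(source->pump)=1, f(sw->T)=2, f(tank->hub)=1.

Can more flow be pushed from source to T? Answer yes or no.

Residual reachable from source: {core, hub, link, mux, pump, source, tank}; T is not reachable.
Saturated cut: core->sw, core->relay, hub->T with total capacity 10 = current flow value. Flow is maximum.

No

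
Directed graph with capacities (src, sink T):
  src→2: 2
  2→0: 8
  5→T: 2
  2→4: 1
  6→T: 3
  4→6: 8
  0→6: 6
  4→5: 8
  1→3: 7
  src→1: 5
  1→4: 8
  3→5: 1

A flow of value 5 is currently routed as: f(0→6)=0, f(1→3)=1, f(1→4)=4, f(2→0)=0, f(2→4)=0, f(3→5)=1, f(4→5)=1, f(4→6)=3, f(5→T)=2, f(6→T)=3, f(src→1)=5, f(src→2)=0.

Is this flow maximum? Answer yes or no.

Yes

Residual reachable from src: {0, 1, 2, 3, 4, 5, 6, src}; T is not reachable.
Saturated cut: 5→T, 6→T with total capacity 5 = current flow value. Flow is maximum.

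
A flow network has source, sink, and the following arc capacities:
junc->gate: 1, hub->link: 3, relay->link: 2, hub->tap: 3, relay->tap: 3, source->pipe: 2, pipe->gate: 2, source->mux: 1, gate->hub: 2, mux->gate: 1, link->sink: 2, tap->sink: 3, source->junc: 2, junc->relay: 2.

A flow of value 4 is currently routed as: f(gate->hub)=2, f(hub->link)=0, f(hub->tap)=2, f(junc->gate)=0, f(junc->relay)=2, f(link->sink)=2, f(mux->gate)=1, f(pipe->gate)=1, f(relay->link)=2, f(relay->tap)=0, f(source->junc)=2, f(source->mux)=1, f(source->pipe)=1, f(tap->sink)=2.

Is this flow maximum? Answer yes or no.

Yes

Residual reachable from source: {gate, mux, pipe, source}; sink is not reachable.
Saturated cut: source->junc, gate->hub with total capacity 4 = current flow value. Flow is maximum.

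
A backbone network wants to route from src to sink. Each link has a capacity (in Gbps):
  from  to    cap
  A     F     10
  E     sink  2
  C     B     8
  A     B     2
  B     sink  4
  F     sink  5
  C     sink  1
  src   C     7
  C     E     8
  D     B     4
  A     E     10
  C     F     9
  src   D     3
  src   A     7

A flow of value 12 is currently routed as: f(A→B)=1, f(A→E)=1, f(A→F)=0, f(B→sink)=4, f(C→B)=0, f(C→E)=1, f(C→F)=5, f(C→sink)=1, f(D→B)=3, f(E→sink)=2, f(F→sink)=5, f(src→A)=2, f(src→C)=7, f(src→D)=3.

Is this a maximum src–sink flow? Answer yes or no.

Residual reachable from src: {A, B, C, D, E, F, src}; sink is not reachable.
Saturated cut: C→sink, B→sink, F→sink, E→sink with total capacity 12 = current flow value. Flow is maximum.

Yes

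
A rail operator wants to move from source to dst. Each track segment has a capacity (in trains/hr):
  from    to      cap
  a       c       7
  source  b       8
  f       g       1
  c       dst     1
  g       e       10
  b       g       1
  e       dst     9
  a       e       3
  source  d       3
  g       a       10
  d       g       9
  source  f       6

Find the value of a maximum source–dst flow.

5

Augment source→d→g→e→dst: bottleneck 3. Total 3.
Augment source→b→g→e→dst: bottleneck 1. Total 4.
Augment source→f→g→e→dst: bottleneck 1. Total 5.
No augmenting path remains in the residual graph.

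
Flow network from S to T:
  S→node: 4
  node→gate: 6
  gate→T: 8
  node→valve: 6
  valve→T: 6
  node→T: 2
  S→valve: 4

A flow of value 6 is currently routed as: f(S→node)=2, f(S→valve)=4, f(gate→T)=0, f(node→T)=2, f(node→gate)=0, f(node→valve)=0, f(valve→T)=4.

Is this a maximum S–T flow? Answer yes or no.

No

Residual path S→node→valve→T has bottleneck 2 > 0.
Pushing 2 along it raises the flow to 8, so the given flow is not maximum.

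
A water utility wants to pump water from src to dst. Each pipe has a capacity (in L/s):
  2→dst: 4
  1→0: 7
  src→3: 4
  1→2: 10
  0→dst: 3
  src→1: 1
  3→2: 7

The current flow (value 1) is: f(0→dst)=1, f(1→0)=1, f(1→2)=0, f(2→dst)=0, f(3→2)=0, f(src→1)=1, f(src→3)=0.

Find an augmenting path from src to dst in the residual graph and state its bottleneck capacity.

Residual along src→3→2→dst: src→3: 4, 3→2: 7, 2→dst: 4.
Bottleneck = min = 4.

src→3→2→dst, bottleneck 4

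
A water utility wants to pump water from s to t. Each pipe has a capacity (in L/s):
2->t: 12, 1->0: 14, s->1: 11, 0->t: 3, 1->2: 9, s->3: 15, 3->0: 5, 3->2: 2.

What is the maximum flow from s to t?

Augment s->3->0->t: bottleneck 3. Total 3.
Augment s->3->2->t: bottleneck 2. Total 5.
Augment s->1->2->t: bottleneck 9. Total 14.
No augmenting path remains in the residual graph.

14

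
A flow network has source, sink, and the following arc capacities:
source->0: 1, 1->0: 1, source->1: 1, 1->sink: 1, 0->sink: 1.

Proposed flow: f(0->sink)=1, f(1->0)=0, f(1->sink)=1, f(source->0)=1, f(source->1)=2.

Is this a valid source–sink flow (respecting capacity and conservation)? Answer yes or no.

Capacity violated on source->1: flow 2 > capacity 1.

No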